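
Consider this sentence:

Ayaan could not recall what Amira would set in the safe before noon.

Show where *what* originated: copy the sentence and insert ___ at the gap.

Ayaan could not recall what Amira would set ___ in the safe before noon.

In situ: Amira would set what in the safe before noon.
The filler 'what' is interpreted as the direct object of 'set'. The gap is right after 'set'.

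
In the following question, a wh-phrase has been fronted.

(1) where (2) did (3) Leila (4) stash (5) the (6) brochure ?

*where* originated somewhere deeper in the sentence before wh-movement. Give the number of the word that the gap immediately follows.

Before movement: Leila did stash the brochure where.
'where' functions as the locative complement of 'stash'. Wh-movement fronts it, leaving a gap right after 'brochure':
Where did Leila stash the brochure ___?
'brochure' is word 6.

6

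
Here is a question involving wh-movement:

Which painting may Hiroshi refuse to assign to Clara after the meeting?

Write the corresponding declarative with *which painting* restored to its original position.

The filler 'which painting' is interpreted as the direct object of 'assign'. Fronting leaves a gap immediately after 'assign':
Which painting may Hiroshi refuse to assign ___ to Clara after the meeting?

Hiroshi may refuse to assign which painting to Clara after the meeting.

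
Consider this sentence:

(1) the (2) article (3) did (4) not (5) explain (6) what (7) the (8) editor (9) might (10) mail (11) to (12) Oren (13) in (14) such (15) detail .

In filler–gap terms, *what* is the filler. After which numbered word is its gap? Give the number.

Before movement: The editor might mail what to Oren in such detail.
The filler 'what' is interpreted as the direct object of 'mail'. Fronting leaves a gap immediately after 'mail':
The article did not explain what the editor might mail ___ to Oren in such detail.
'mail' is word 10.

10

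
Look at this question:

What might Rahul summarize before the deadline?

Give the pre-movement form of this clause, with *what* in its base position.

Rahul might summarize what before the deadline.

'what' functions as the direct object of 'summarize'. It moves to the left edge, and the trace sits right after 'summarize':
What might Rahul summarize ___ before the deadline?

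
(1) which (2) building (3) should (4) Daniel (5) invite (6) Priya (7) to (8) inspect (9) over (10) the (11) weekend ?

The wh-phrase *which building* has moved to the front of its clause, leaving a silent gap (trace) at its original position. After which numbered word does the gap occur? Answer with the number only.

8

In situ: Daniel should invite Priya to inspect which building over the weekend.
'which building' is the direct object of 'inspect'. Wh-movement fronts it, leaving a gap right after 'inspect':
Which building should Daniel invite Priya to inspect ___ over the weekend?
'inspect' is word 8.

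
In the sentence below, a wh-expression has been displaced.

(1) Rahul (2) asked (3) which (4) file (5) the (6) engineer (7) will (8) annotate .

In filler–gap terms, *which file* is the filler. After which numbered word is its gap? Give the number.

Before movement: The engineer will annotate which file.
'which file' is the direct object of 'annotate'. Wh-movement fronts it, leaving a gap right after 'annotate':
Rahul asked which file the engineer will annotate ___.
'annotate' is word 8.

8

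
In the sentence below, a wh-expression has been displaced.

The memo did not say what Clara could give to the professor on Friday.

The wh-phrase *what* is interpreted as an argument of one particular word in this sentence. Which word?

give

In situ: Clara could give what to the professor on Friday.
'what' functions as the direct object of 'give'. It moves to the left edge, and the trace sits right after 'give':
The memo did not say what Clara could give ___ to the professor on Friday.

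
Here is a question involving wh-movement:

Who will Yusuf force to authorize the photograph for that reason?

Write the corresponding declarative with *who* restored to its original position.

'who' is the direct object of 'force'. Fronting leaves a gap immediately after 'force':
Who will Yusuf force ___ to authorize the photograph for that reason?

Yusuf will force who to authorize the photograph for that reason.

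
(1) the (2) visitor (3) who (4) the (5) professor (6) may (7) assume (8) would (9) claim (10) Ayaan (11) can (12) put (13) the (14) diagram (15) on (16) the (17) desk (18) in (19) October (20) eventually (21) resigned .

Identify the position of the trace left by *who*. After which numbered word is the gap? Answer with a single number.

'who' functions as the subject of the clause embedded under 'assume'. Fronting leaves a gap immediately after 'assume':
The visitor who the professor may assume ___ would claim Ayaan can put the diagram on the desk in October eventually resigned.
'assume' is word 7.

7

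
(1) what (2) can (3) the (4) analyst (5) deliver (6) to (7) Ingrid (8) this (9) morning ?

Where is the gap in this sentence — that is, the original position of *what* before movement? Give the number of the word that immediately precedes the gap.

Pre-movement form: The analyst can deliver what to Ingrid this morning.
'what' is the direct object of 'deliver'. Wh-movement fronts it, leaving a gap right after 'deliver':
What can the analyst deliver ___ to Ingrid this morning?
'deliver' is word 5.

5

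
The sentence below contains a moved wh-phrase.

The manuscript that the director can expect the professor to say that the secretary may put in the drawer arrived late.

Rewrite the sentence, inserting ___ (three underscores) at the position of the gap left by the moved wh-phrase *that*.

The manuscript that the director can expect the professor to say that the secretary may put ___ in the drawer arrived late.

'that' functions as the direct object of 'put'. The gap is right after 'put'.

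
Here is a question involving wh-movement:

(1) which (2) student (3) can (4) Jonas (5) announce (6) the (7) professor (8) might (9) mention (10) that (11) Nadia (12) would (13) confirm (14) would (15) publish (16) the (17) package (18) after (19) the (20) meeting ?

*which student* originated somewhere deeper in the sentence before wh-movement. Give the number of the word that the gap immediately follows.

Underlying clause: Jonas can announce the professor might mention that Nadia would confirm which student would publish the package after the meeting.
'which student' is the subject of the clause embedded under 'confirm'. Wh-movement fronts it, leaving a gap right after 'confirm':
Which student can Jonas announce the professor might mention that Nadia would confirm ___ would publish the package after the meeting?
'confirm' is word 13.

13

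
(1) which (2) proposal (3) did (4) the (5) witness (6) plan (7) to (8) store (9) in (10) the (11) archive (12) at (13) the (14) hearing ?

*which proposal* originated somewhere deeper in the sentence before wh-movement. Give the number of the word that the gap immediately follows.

8

In situ: The witness did plan to store which proposal in the archive at the hearing.
'which proposal' functions as the direct object of 'store'. Wh-movement fronts it, leaving a gap right after 'store':
Which proposal did the witness plan to store ___ in the archive at the hearing?
'store' is word 8.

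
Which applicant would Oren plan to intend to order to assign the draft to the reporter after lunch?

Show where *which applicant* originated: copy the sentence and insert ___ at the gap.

Underlying clause: Oren would plan to intend to order which applicant to assign the draft to the reporter after lunch.
The filler 'which applicant' is interpreted as the direct object of 'order'. The gap is right after 'order'.

Which applicant would Oren plan to intend to order ___ to assign the draft to the reporter after lunch?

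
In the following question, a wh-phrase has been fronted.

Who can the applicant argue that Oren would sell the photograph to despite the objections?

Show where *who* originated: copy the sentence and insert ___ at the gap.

Who can the applicant argue that Oren would sell the photograph to ___ despite the objections?

Pre-movement form: The applicant can argue that Oren would sell the photograph to who despite the objections.
'who' functions as the object of the preposition 'to' (recipient of 'sell'). The gap is right after 'to'.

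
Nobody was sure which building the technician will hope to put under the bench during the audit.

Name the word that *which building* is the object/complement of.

put

Before movement: The technician will hope to put which building under the bench during the audit.
'which building' functions as the direct object of 'put'. Wh-movement fronts it, leaving a gap right after 'put':
Nobody was sure which building the technician will hope to put ___ under the bench during the audit.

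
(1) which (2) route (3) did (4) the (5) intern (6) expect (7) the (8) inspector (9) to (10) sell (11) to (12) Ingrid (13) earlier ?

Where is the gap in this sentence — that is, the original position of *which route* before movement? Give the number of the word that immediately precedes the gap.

10

Before movement: The intern did expect the inspector to sell which route to Ingrid earlier.
'which route' is the direct object of 'sell'. Wh-movement fronts it, leaving a gap right after 'sell':
Which route did the intern expect the inspector to sell ___ to Ingrid earlier?
'sell' is word 10.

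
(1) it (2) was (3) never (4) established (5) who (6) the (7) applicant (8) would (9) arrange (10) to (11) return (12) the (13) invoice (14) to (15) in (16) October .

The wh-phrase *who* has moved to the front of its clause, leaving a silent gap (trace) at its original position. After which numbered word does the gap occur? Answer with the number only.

14

In situ: The applicant would arrange to return the invoice to who in October.
'who' functions as the object of the preposition 'to' (recipient of 'return'). Wh-movement fronts it, leaving a gap right after 'to':
It was never established who the applicant would arrange to return the invoice to ___ in October.
'to' is word 14.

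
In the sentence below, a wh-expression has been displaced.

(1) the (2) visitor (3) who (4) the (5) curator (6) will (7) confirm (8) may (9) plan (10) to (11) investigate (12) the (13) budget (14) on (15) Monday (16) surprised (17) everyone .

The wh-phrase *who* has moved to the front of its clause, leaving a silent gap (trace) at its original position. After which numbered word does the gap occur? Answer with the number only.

7

'who' is the subject of the clause embedded under 'confirm'. Wh-movement fronts it, leaving a gap right after 'confirm':
The visitor who the curator will confirm ___ may plan to investigate the budget on Monday surprised everyone.
'confirm' is word 7.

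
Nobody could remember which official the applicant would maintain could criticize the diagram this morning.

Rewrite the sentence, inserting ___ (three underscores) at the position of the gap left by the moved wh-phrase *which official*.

Pre-movement form: The applicant would maintain which official could criticize the diagram this morning.
'which official' functions as the subject of the clause embedded under 'maintain'. The gap is right after 'maintain'.

Nobody could remember which official the applicant would maintain ___ could criticize the diagram this morning.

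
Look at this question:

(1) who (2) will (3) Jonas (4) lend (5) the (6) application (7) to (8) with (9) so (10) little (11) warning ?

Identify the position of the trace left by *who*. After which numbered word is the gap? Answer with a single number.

7

In situ: Jonas will lend the application to who with so little warning.
The filler 'who' is interpreted as the object of the preposition 'to' (recipient of 'lend'). It moves to the left edge, and the trace sits right after 'to':
Who will Jonas lend the application to ___ with so little warning?
'to' is word 7.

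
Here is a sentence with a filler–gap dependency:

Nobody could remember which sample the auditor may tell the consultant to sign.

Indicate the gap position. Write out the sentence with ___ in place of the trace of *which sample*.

Underlying clause: The auditor may tell the consultant to sign which sample.
'which sample' functions as the direct object of 'sign'. The gap is right after 'sign'.

Nobody could remember which sample the auditor may tell the consultant to sign ___.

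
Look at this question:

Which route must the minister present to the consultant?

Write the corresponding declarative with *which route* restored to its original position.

The minister must present which route to the consultant.

'which route' is the direct object of 'present'. Wh-movement fronts it, leaving a gap right after 'present':
Which route must the minister present ___ to the consultant?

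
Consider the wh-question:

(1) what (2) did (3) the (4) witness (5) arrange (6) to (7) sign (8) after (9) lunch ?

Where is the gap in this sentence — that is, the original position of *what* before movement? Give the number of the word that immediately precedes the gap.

Before movement: The witness did arrange to sign what after lunch.
'what' functions as the direct object of 'sign'. Fronting leaves a gap immediately after 'sign':
What did the witness arrange to sign ___ after lunch?
'sign' is word 7.

7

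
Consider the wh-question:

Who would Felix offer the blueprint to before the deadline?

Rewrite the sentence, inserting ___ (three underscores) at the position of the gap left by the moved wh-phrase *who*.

Who would Felix offer the blueprint to ___ before the deadline?

Pre-movement form: Felix would offer the blueprint to who before the deadline.
The filler 'who' is interpreted as the object of the preposition 'to' (recipient of 'offer'). The gap is right after 'to'.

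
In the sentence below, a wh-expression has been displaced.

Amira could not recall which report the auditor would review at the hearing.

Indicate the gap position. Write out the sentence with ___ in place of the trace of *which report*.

Underlying clause: The auditor would review which report at the hearing.
'which report' functions as the direct object of 'review'. The gap is right after 'review'.

Amira could not recall which report the auditor would review ___ at the hearing.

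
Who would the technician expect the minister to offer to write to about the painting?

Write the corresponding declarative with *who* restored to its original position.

The filler 'who' is interpreted as the object of the preposition 'to'. Wh-movement fronts it, leaving a gap right after 'to':
Who would the technician expect the minister to offer to write to ___ about the painting?

The technician would expect the minister to offer to write to who about the painting.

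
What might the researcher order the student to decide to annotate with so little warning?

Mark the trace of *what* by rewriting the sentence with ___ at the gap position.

Underlying clause: The researcher might order the student to decide to annotate what with so little warning.
'what' is the direct object of 'annotate'. The gap is right after 'annotate'.

What might the researcher order the student to decide to annotate ___ with so little warning?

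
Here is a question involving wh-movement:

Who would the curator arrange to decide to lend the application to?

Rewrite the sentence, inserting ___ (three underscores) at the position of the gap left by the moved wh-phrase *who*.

In situ: The curator would arrange to decide to lend the application to who.
The filler 'who' is interpreted as the object of the preposition 'to' (recipient of 'lend'). The gap is right after 'to'.

Who would the curator arrange to decide to lend the application to ___?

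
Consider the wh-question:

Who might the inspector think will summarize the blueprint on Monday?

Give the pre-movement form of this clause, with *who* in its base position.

The inspector might think who will summarize the blueprint on Monday.

The filler 'who' is interpreted as the subject of the clause embedded under 'think'. Fronting leaves a gap immediately after 'think':
Who might the inspector think ___ will summarize the blueprint on Monday?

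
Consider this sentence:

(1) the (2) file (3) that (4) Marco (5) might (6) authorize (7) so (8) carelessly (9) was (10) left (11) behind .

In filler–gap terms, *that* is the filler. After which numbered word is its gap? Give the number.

6

'that' functions as the direct object of 'authorize'. Wh-movement fronts it, leaving a gap right after 'authorize':
The file that Marco might authorize ___ so carelessly was left behind.
'authorize' is word 6.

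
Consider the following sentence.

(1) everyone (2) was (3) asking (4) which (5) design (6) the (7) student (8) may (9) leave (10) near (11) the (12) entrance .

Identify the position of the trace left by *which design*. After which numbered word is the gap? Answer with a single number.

Pre-movement form: The student may leave which design near the entrance.
'which design' is the direct object of 'leave'. Fronting leaves a gap immediately after 'leave':
Everyone was asking which design the student may leave ___ near the entrance.
'leave' is word 9.

9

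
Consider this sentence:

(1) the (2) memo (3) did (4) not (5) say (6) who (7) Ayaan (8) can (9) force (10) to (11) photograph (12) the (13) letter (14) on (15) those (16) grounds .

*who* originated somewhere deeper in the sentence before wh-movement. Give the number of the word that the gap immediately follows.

Before movement: Ayaan can force who to photograph the letter on those grounds.
'who' is the direct object of 'force'. It moves to the left edge, and the trace sits right after 'force':
The memo did not say who Ayaan can force ___ to photograph the letter on those grounds.
'force' is word 9.

9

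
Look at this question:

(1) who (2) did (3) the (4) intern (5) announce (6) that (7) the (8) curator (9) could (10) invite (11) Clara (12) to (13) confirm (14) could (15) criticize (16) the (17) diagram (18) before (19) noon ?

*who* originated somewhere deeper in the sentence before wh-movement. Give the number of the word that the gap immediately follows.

Underlying clause: The intern did announce that the curator could invite Clara to confirm who could criticize the diagram before noon.
The filler 'who' is interpreted as the subject of the clause embedded under 'confirm'. Fronting leaves a gap immediately after 'confirm':
Who did the intern announce that the curator could invite Clara to confirm ___ could criticize the diagram before noon?
'confirm' is word 13.

13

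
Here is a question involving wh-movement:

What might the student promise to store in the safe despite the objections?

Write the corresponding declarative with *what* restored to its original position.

The student might promise to store what in the safe despite the objections.

'what' functions as the direct object of 'store'. Fronting leaves a gap immediately after 'store':
What might the student promise to store ___ in the safe despite the objections?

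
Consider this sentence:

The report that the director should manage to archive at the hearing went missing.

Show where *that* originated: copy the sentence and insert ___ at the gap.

The report that the director should manage to archive ___ at the hearing went missing.

The filler 'that' is interpreted as the direct object of 'archive'. The gap is right after 'archive'.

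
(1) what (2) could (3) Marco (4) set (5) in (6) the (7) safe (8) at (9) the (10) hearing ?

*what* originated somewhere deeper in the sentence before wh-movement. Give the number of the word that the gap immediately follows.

Before movement: Marco could set what in the safe at the hearing.
The filler 'what' is interpreted as the direct object of 'set'. It moves to the left edge, and the trace sits right after 'set':
What could Marco set ___ in the safe at the hearing?
'set' is word 4.

4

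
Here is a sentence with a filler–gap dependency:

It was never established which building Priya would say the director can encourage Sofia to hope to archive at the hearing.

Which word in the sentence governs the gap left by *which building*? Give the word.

In situ: Priya would say the director can encourage Sofia to hope to archive which building at the hearing.
'which building' is the direct object of 'archive'. Fronting leaves a gap immediately after 'archive':
It was never established which building Priya would say the director can encourage Sofia to hope to archive ___ at the hearing.

archive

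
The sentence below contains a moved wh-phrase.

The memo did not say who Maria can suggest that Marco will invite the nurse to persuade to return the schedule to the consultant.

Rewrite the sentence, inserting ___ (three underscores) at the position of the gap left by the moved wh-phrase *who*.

Before movement: Maria can suggest that Marco will invite the nurse to persuade who to return the schedule to the consultant.
The filler 'who' is interpreted as the direct object of 'persuade'. The gap is right after 'persuade'.

The memo did not say who Maria can suggest that Marco will invite the nurse to persuade ___ to return the schedule to the consultant.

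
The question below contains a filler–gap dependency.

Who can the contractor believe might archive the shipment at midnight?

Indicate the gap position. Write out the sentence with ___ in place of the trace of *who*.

Who can the contractor believe ___ might archive the shipment at midnight?

Underlying clause: The contractor can believe who might archive the shipment at midnight.
'who' is the subject of the clause embedded under 'believe'. The gap is right after 'believe'.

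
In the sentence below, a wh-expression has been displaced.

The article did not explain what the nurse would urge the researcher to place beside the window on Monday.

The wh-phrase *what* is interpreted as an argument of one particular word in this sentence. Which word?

place

Pre-movement form: The nurse would urge the researcher to place what beside the window on Monday.
'what' is the direct object of 'place'. Fronting leaves a gap immediately after 'place':
The article did not explain what the nurse would urge the researcher to place ___ beside the window on Monday.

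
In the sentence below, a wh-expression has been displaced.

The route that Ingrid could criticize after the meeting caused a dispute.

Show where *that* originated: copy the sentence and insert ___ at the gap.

The filler 'that' is interpreted as the direct object of 'criticize'. The gap is right after 'criticize'.

The route that Ingrid could criticize ___ after the meeting caused a dispute.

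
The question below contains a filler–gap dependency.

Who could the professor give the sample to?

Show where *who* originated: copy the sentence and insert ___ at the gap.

Before movement: The professor could give the sample to who.
'who' functions as the object of the preposition 'to' (recipient of 'give'). The gap is right after 'to'.

Who could the professor give the sample to ___?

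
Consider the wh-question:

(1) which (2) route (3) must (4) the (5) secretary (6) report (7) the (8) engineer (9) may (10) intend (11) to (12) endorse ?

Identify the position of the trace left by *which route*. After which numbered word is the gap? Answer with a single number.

12

Pre-movement form: The secretary must report the engineer may intend to endorse which route.
The filler 'which route' is interpreted as the direct object of 'endorse'. Fronting leaves a gap immediately after 'endorse':
Which route must the secretary report the engineer may intend to endorse ___?
'endorse' is word 12.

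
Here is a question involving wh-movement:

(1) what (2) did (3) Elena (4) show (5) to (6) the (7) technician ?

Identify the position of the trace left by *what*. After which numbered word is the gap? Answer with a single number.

Before movement: Elena did show what to the technician.
'what' is the direct object of 'show'. Fronting leaves a gap immediately after 'show':
What did Elena show ___ to the technician?
'show' is word 4.

4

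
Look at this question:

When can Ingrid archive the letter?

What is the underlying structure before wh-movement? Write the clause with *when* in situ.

Ingrid can archive the letter when.

'when' functions as the temporal adjunct. Wh-movement fronts it, leaving a gap right after 'letter':
When can Ingrid archive the letter ___?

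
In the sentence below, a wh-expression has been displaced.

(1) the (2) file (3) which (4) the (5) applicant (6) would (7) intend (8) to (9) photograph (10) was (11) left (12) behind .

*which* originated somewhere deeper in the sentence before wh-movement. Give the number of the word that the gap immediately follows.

'which' functions as the direct object of 'photograph'. It moves to the left edge, and the trace sits right after 'photograph':
The file which the applicant would intend to photograph ___ was left behind.
'photograph' is word 9.

9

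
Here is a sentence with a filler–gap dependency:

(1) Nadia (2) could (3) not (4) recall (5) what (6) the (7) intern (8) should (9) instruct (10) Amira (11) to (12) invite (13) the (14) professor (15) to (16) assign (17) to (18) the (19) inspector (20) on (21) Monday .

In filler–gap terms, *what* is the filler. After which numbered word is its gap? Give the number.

Pre-movement form: The intern should instruct Amira to invite the professor to assign what to the inspector on Monday.
The filler 'what' is interpreted as the direct object of 'assign'. It moves to the left edge, and the trace sits right after 'assign':
Nadia could not recall what the intern should instruct Amira to invite the professor to assign ___ to the inspector on Monday.
'assign' is word 16.

16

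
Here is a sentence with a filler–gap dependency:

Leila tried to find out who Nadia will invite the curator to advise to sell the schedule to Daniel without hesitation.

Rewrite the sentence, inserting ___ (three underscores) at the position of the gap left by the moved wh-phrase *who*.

Leila tried to find out who Nadia will invite the curator to advise ___ to sell the schedule to Daniel without hesitation.

Pre-movement form: Nadia will invite the curator to advise who to sell the schedule to Daniel without hesitation.
'who' is the direct object of 'advise'. The gap is right after 'advise'.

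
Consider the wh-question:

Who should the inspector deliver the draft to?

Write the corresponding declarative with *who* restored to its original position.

The filler 'who' is interpreted as the object of the preposition 'to' (recipient of 'deliver'). It moves to the left edge, and the trace sits right after 'to':
Who should the inspector deliver the draft to ___?

The inspector should deliver the draft to who.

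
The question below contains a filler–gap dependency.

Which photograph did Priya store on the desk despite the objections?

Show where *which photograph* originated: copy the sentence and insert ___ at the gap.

Before movement: Priya did store which photograph on the desk despite the objections.
'which photograph' functions as the direct object of 'store'. The gap is right after 'store'.

Which photograph did Priya store ___ on the desk despite the objections?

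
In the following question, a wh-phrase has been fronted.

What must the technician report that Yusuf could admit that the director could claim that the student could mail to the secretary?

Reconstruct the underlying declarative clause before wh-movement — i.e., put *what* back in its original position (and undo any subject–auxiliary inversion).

'what' functions as the direct object of 'mail'. Wh-movement fronts it, leaving a gap right after 'mail':
What must the technician report that Yusuf could admit that the director could claim that the student could mail ___ to the secretary?

The technician must report that Yusuf could admit that the director could claim that the student could mail what to the secretary.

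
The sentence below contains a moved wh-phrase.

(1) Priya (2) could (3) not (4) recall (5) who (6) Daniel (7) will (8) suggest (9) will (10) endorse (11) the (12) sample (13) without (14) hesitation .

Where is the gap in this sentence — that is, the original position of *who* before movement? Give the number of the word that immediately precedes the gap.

Underlying clause: Daniel will suggest who will endorse the sample without hesitation.
'who' functions as the subject of the clause embedded under 'suggest'. It moves to the left edge, and the trace sits right after 'suggest':
Priya could not recall who Daniel will suggest ___ will endorse the sample without hesitation.
'suggest' is word 8.

8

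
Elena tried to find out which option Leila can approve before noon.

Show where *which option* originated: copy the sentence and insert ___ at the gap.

Elena tried to find out which option Leila can approve ___ before noon.

Before movement: Leila can approve which option before noon.
'which option' functions as the direct object of 'approve'. The gap is right after 'approve'.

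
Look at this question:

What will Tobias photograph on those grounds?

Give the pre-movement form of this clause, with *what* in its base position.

Tobias will photograph what on those grounds.

'what' is the direct object of 'photograph'. Wh-movement fronts it, leaving a gap right after 'photograph':
What will Tobias photograph ___ on those grounds?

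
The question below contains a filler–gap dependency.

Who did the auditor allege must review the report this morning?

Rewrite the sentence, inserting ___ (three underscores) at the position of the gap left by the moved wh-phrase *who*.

Pre-movement form: The auditor did allege who must review the report this morning.
'who' is the subject of the clause embedded under 'allege'. The gap is right after 'allege'.

Who did the auditor allege ___ must review the report this morning?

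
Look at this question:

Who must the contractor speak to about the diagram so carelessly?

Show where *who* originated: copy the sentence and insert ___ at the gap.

Pre-movement form: The contractor must speak to who about the diagram so carelessly.
'who' is the object of the preposition 'to'. The gap is right after 'to'.

Who must the contractor speak to ___ about the diagram so carelessly?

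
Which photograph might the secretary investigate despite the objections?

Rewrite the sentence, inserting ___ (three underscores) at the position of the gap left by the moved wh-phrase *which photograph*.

Which photograph might the secretary investigate ___ despite the objections?

Before movement: The secretary might investigate which photograph despite the objections.
The filler 'which photograph' is interpreted as the direct object of 'investigate'. The gap is right after 'investigate'.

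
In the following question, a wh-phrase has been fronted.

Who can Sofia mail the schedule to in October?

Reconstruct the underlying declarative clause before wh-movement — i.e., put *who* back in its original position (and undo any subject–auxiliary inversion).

The filler 'who' is interpreted as the object of the preposition 'to' (recipient of 'mail'). Fronting leaves a gap immediately after 'to':
Who can Sofia mail the schedule to ___ in October?

Sofia can mail the schedule to who in October.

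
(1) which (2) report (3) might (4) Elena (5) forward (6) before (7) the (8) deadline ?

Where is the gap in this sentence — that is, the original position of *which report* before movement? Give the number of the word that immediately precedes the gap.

Pre-movement form: Elena might forward which report before the deadline.
'which report' is the direct object of 'forward'. Fronting leaves a gap immediately after 'forward':
Which report might Elena forward ___ before the deadline?
'forward' is word 5.

5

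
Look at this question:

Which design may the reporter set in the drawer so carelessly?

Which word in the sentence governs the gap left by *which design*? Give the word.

set

In situ: The reporter may set which design in the drawer so carelessly.
'which design' is the direct object of 'set'. Fronting leaves a gap immediately after 'set':
Which design may the reporter set ___ in the drawer so carelessly?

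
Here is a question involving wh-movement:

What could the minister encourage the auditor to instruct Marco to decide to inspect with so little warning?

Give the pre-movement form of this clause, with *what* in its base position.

'what' is the direct object of 'inspect'. Fronting leaves a gap immediately after 'inspect':
What could the minister encourage the auditor to instruct Marco to decide to inspect ___ with so little warning?

The minister could encourage the auditor to instruct Marco to decide to inspect what with so little warning.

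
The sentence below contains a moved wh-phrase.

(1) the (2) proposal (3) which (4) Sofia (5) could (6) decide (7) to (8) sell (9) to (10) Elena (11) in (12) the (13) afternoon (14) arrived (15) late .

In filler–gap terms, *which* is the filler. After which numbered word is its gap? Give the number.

The filler 'which' is interpreted as the direct object of 'sell'. Fronting leaves a gap immediately after 'sell':
The proposal which Sofia could decide to sell ___ to Elena in the afternoon arrived late.
'sell' is word 8.

8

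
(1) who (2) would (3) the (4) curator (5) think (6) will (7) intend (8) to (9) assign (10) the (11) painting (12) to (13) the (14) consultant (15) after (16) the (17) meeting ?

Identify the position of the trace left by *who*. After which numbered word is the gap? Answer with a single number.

Underlying clause: The curator would think who will intend to assign the painting to the consultant after the meeting.
'who' functions as the subject of the clause embedded under 'think'. Wh-movement fronts it, leaving a gap right after 'think':
Who would the curator think ___ will intend to assign the painting to the consultant after the meeting?
'think' is word 5.

5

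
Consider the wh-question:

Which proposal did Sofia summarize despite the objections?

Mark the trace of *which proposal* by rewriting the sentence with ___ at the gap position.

Which proposal did Sofia summarize ___ despite the objections?

Underlying clause: Sofia did summarize which proposal despite the objections.
'which proposal' is the direct object of 'summarize'. The gap is right after 'summarize'.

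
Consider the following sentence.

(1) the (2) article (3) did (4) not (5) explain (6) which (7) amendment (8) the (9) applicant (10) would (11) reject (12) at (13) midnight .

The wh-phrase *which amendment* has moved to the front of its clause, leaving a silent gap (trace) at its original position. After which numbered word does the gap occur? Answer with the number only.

11

Before movement: The applicant would reject which amendment at midnight.
'which amendment' functions as the direct object of 'reject'. It moves to the left edge, and the trace sits right after 'reject':
The article did not explain which amendment the applicant would reject ___ at midnight.
'reject' is word 11.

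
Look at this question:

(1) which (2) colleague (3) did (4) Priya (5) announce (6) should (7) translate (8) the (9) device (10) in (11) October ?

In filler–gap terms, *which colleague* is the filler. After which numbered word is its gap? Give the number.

5

Underlying clause: Priya did announce which colleague should translate the device in October.
'which colleague' functions as the subject of the clause embedded under 'announce'. It moves to the left edge, and the trace sits right after 'announce':
Which colleague did Priya announce ___ should translate the device in October?
'announce' is word 5.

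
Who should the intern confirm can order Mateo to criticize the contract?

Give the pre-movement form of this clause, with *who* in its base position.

'who' is the subject of the clause embedded under 'confirm'. Wh-movement fronts it, leaving a gap right after 'confirm':
Who should the intern confirm ___ can order Mateo to criticize the contract?

The intern should confirm who can order Mateo to criticize the contract.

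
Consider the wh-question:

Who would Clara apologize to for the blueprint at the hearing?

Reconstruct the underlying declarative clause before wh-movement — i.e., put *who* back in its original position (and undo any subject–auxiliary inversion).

The filler 'who' is interpreted as the object of the preposition 'to'. It moves to the left edge, and the trace sits right after 'to':
Who would Clara apologize to ___ for the blueprint at the hearing?

Clara would apologize to who for the blueprint at the hearing.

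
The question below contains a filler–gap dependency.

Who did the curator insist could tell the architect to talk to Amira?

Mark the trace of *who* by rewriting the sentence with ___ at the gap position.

Who did the curator insist ___ could tell the architect to talk to Amira?

In situ: The curator did insist who could tell the architect to talk to Amira.
'who' functions as the subject of the clause embedded under 'insist'. The gap is right after 'insist'.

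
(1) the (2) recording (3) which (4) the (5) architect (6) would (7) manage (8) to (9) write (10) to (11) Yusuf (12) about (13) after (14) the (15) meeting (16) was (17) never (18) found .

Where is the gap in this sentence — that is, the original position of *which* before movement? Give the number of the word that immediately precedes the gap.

'which' functions as the object of the preposition 'about'. It moves to the left edge, and the trace sits right after 'about':
The recording which the architect would manage to write to Yusuf about ___ after the meeting was never found.
'about' is word 12.

12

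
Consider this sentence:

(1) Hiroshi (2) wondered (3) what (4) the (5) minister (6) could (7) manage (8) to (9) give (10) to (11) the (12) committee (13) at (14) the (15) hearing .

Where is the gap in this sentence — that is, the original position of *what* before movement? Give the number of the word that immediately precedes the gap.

Before movement: The minister could manage to give what to the committee at the hearing.
The filler 'what' is interpreted as the direct object of 'give'. It moves to the left edge, and the trace sits right after 'give':
Hiroshi wondered what the minister could manage to give ___ to the committee at the hearing.
'give' is word 9.

9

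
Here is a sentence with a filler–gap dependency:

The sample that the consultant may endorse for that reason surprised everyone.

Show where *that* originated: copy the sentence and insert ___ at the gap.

'that' is the direct object of 'endorse'. The gap is right after 'endorse'.

The sample that the consultant may endorse ___ for that reason surprised everyone.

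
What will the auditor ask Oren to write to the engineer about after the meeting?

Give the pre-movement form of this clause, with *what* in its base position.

The auditor will ask Oren to write to the engineer about what after the meeting.

The filler 'what' is interpreted as the object of the preposition 'about'. It moves to the left edge, and the trace sits right after 'about':
What will the auditor ask Oren to write to the engineer about ___ after the meeting?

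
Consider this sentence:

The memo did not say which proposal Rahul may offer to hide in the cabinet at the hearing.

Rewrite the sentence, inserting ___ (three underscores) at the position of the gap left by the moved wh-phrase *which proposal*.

Underlying clause: Rahul may offer to hide which proposal in the cabinet at the hearing.
The filler 'which proposal' is interpreted as the direct object of 'hide'. The gap is right after 'hide'.

The memo did not say which proposal Rahul may offer to hide ___ in the cabinet at the hearing.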